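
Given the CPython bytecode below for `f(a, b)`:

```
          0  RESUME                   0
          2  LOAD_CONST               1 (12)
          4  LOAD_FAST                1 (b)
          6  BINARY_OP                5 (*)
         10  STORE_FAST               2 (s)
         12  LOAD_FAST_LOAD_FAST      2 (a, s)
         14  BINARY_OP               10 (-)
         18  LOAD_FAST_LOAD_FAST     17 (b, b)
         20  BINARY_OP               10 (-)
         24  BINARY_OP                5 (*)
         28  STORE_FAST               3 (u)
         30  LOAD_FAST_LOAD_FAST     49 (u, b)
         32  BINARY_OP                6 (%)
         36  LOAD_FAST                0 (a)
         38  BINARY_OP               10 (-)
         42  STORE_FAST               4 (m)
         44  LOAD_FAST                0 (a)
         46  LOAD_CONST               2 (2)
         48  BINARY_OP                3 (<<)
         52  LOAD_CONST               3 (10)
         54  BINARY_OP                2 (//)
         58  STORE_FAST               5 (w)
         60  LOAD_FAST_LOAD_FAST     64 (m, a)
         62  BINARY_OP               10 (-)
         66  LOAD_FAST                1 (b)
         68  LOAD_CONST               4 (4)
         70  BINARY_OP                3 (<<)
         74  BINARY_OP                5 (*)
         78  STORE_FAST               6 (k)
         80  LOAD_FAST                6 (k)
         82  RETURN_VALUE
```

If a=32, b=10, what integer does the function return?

LOAD_CONST → push 12. Stack: [12]
LOAD_FAST b → push 10. Stack: [12, 10]
BINARY_OP * → 12 * 10 = 120. Stack: [120]
STORE_FAST s → s=120. Stack: []
LOAD_FAST_LOAD_FAST a,s → push 32,120. Stack: [32, 120]
BINARY_OP - → 32 - 120 = -88. Stack: [-88]
LOAD_FAST_LOAD_FAST b,b → push 10,10. Stack: [-88, 10, 10]
BINARY_OP - → 10 - 10 = 0. Stack: [-88, 0]
BINARY_OP * → -88 * 0 = 0. Stack: [0]
STORE_FAST u → u=0. Stack: []
LOAD_FAST_LOAD_FAST u,b → push 0,10. Stack: [0, 10]
BINARY_OP % → 0 % 10 = 0. Stack: [0]
LOAD_FAST a → push 32. Stack: [0, 32]
BINARY_OP - → 0 - 32 = -32. Stack: [-32]
STORE_FAST m → m=-32. Stack: []
LOAD_FAST a → push 32. Stack: [32]
LOAD_CONST → push 2. Stack: [32, 2]
BINARY_OP << → 32 << 2 = 128. Stack: [128]
LOAD_CONST → push 10. Stack: [128, 10]
BINARY_OP // → 128 // 10 = 12. Stack: [12]
STORE_FAST w → w=12. Stack: []
LOAD_FAST_LOAD_FAST m,a → push -32,32. Stack: [-32, 32]
BINARY_OP - → -32 - 32 = -64. Stack: [-64]
LOAD_FAST b → push 10. Stack: [-64, 10]
LOAD_CONST → push 4. Stack: [-64, 10, 4]
BINARY_OP << → 10 << 4 = 160. Stack: [-64, 160]
BINARY_OP * → -64 * 160 = -10240. Stack: [-10240]
STORE_FAST k → k=-10240. Stack: []
LOAD_FAST k → push -10240. Stack: [-10240]
RETURN_VALUE → return -10240.

-10240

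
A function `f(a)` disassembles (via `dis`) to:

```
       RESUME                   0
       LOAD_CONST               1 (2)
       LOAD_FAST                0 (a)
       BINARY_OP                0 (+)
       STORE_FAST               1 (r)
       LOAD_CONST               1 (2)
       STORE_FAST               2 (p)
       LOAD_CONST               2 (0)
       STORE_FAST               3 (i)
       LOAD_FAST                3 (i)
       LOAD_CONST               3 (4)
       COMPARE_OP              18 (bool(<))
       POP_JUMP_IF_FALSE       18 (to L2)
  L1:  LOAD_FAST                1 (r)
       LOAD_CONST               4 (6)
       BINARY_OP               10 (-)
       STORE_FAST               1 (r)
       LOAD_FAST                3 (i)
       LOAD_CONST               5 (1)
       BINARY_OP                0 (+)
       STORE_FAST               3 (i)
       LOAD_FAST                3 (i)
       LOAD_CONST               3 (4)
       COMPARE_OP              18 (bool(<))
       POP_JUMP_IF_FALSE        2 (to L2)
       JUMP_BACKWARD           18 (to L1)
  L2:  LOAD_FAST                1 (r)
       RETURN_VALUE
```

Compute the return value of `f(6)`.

-16

LOAD_CONST → push 2. Stack: [2]
LOAD_FAST a → push 6. Stack: [2, 6]
BINARY_OP + → 2 + 6 = 8. Stack: [8]
STORE_FAST r → r=8. Stack: []
LOAD_CONST → push 2. Stack: [2]
STORE_FAST p → p=2. Stack: []
LOAD_CONST → push 0. Stack: [0]
STORE_FAST i → i=0. Stack: []
LOAD_FAST i → push 0. Stack: [0]
LOAD_CONST → push 4. Stack: [0, 4]
COMPARE_OP bool(<) → 0 vs 4 = True. Stack: [True]
POP_JUMP_IF_FALSE → pop True; no jump. Stack: []
LOAD_FAST r → push 8. Stack: [8]
LOAD_CONST → push 6. Stack: [8, 6]
BINARY_OP - → 8 - 6 = 2. Stack: [2]
STORE_FAST r → r=2. Stack: []
LOAD_FAST i → push 0. Stack: [0]
LOAD_CONST → push 1. Stack: [0, 1]
BINARY_OP + → 0 + 1 = 1. Stack: [1]
STORE_FAST i → i=1. Stack: []
LOAD_FAST i → push 1. Stack: [1]
LOAD_CONST → push 4. Stack: [1, 4]
COMPARE_OP bool(<) → 1 vs 4 = True. Stack: [True]
POP_JUMP_IF_FALSE → pop True; no jump. Stack: []
LOAD_FAST r → push 2. Stack: [2]
LOAD_CONST → push 6. Stack: [2, 6]
BINARY_OP - → 2 - 6 = -4. Stack: [-4]
STORE_FAST r → r=-4. Stack: []
LOAD_FAST i → push 1. Stack: [1]
LOAD_CONST → push 1. Stack: [1, 1]
BINARY_OP + → 1 + 1 = 2. Stack: [2]
STORE_FAST i → i=2. Stack: []
LOAD_FAST i → push 2. Stack: [2]
LOAD_CONST → push 4. Stack: [2, 4]
COMPARE_OP bool(<) → 2 vs 4 = True. Stack: [True]
POP_JUMP_IF_FALSE → pop True; no jump. Stack: []
LOAD_FAST r → push -4. Stack: [-4]
LOAD_CONST → push 6. Stack: [-4, 6]
BINARY_OP - → -4 - 6 = -10. Stack: [-10]
STORE_FAST r → r=-10. Stack: []
LOAD_FAST i → push 2. Stack: [2]
LOAD_CONST → push 1. Stack: [2, 1]
BINARY_OP + → 2 + 1 = 3. Stack: [3]
STORE_FAST i → i=3. Stack: []
LOAD_FAST i → push 3. Stack: [3]
LOAD_CONST → push 4. Stack: [3, 4]
COMPARE_OP bool(<) → 3 vs 4 = True. Stack: [True]
POP_JUMP_IF_FALSE → pop True; no jump. Stack: []
LOAD_FAST r → push -10. Stack: [-10]
LOAD_CONST → push 6. Stack: [-10, 6]
BINARY_OP - → -10 - 6 = -16. Stack: [-16]
STORE_FAST r → r=-16. Stack: []
LOAD_FAST i → push 3. Stack: [3]
LOAD_CONST → push 1. Stack: [3, 1]
BINARY_OP + → 3 + 1 = 4. Stack: [4]
STORE_FAST i → i=4. Stack: []
LOAD_FAST i → push 4. Stack: [4]
LOAD_CONST → push 4. Stack: [4, 4]
COMPARE_OP bool(<) → 4 vs 4 = False. Stack: [False]
POP_JUMP_IF_FALSE → pop False; jump. Stack: []
LOAD_FAST r → push -16. Stack: [-16]
RETURN_VALUE → return -16.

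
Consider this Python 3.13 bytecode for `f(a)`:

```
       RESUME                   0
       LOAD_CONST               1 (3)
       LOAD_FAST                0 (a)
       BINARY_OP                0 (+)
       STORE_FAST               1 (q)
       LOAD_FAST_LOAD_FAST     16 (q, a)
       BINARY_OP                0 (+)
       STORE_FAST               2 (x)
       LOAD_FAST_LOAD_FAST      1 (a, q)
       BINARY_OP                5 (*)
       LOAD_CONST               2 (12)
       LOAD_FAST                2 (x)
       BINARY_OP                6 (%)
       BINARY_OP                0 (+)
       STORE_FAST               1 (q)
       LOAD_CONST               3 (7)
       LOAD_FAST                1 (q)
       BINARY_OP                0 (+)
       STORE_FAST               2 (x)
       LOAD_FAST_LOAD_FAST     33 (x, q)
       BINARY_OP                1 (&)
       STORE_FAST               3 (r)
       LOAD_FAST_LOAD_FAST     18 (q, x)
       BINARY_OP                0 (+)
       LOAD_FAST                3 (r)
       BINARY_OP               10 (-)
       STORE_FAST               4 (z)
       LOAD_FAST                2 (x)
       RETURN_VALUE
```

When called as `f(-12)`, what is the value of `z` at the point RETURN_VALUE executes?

107

LOAD_CONST → push 3. Stack: [3]
LOAD_FAST a → push -12. Stack: [3, -12]
BINARY_OP + → 3 + -12 = -9. Stack: [-9]
STORE_FAST q → q=-9. Stack: []
LOAD_FAST_LOAD_FAST q,a → push -9,-12. Stack: [-9, -12]
BINARY_OP + → -9 + -12 = -21. Stack: [-21]
STORE_FAST x → x=-21. Stack: []
LOAD_FAST_LOAD_FAST a,q → push -12,-9. Stack: [-12, -9]
BINARY_OP * → -12 * -9 = 108. Stack: [108]
LOAD_CONST → push 12. Stack: [108, 12]
LOAD_FAST x → push -21. Stack: [108, 12, -21]
BINARY_OP % → 12 % -21 = -9. Stack: [108, -9]
BINARY_OP + → 108 + -9 = 99. Stack: [99]
STORE_FAST q → q=99. Stack: []
LOAD_CONST → push 7. Stack: [7]
LOAD_FAST q → push 99. Stack: [7, 99]
BINARY_OP + → 7 + 99 = 106. Stack: [106]
STORE_FAST x → x=106. Stack: []
LOAD_FAST_LOAD_FAST x,q → push 106,99. Stack: [106, 99]
BINARY_OP & → 106 & 99 = 98. Stack: [98]
STORE_FAST r → r=98. Stack: []
LOAD_FAST_LOAD_FAST q,x → push 99,106. Stack: [99, 106]
BINARY_OP + → 99 + 106 = 205. Stack: [205]
LOAD_FAST r → push 98. Stack: [205, 98]
BINARY_OP - → 205 - 98 = 107. Stack: [107]
STORE_FAST z → z=107. Stack: []
LOAD_FAST x → push 106. Stack: [106]
RETURN_VALUE → return 106.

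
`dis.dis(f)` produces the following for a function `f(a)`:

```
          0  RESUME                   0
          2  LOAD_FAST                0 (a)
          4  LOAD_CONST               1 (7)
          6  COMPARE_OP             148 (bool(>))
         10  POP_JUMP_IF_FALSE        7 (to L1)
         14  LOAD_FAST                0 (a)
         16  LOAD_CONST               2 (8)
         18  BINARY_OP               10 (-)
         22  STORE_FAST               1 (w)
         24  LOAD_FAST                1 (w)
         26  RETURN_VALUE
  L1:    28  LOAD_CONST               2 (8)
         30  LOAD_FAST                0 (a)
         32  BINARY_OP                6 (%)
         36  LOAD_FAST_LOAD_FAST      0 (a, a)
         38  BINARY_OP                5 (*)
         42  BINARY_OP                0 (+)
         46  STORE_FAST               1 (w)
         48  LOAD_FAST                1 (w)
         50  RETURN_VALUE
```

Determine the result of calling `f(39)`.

31

LOAD_FAST a → push 39. Stack: [39]
LOAD_CONST → push 7. Stack: [39, 7]
COMPARE_OP bool(>) → 39 vs 7 = True. Stack: [True]
POP_JUMP_IF_FALSE → pop True; no jump. Stack: []
LOAD_FAST a → push 39. Stack: [39]
LOAD_CONST → push 8. Stack: [39, 8]
BINARY_OP - → 39 - 8 = 31. Stack: [31]
STORE_FAST w → w=31. Stack: []
LOAD_FAST w → push 31. Stack: [31]
RETURN_VALUE → return 31.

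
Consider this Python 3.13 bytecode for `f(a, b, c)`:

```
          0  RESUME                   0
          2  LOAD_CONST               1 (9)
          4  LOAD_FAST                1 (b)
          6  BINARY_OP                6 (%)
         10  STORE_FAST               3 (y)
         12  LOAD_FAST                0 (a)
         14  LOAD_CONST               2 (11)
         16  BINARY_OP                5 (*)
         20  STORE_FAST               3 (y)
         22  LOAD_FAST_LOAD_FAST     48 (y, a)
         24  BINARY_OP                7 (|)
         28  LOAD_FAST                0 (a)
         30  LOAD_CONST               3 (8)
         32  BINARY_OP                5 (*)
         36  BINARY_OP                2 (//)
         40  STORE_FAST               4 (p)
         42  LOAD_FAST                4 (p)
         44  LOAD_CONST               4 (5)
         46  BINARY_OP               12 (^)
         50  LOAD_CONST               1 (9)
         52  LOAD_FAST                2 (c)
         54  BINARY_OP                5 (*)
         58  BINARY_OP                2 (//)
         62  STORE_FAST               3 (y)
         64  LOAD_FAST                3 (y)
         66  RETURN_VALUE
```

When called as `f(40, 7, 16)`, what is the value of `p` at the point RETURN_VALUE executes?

1

LOAD_CONST → push 9. Stack: [9]
LOAD_FAST b → push 7. Stack: [9, 7]
BINARY_OP % → 9 % 7 = 2. Stack: [2]
STORE_FAST y → y=2. Stack: []
LOAD_FAST a → push 40. Stack: [40]
LOAD_CONST → push 11. Stack: [40, 11]
BINARY_OP * → 40 * 11 = 440. Stack: [440]
STORE_FAST y → y=440. Stack: []
LOAD_FAST_LOAD_FAST y,a → push 440,40. Stack: [440, 40]
BINARY_OP | → 440 | 40 = 440. Stack: [440]
LOAD_FAST a → push 40. Stack: [440, 40]
LOAD_CONST → push 8. Stack: [440, 40, 8]
BINARY_OP * → 40 * 8 = 320. Stack: [440, 320]
BINARY_OP // → 440 // 320 = 1. Stack: [1]
STORE_FAST p → p=1. Stack: []
LOAD_FAST p → push 1. Stack: [1]
LOAD_CONST → push 5. Stack: [1, 5]
BINARY_OP ^ → 1 ^ 5 = 4. Stack: [4]
LOAD_CONST → push 9. Stack: [4, 9]
LOAD_FAST c → push 16. Stack: [4, 9, 16]
BINARY_OP * → 9 * 16 = 144. Stack: [4, 144]
BINARY_OP // → 4 // 144 = 0. Stack: [0]
STORE_FAST y → y=0. Stack: []
LOAD_FAST y → push 0. Stack: [0]
RETURN_VALUE → return 0.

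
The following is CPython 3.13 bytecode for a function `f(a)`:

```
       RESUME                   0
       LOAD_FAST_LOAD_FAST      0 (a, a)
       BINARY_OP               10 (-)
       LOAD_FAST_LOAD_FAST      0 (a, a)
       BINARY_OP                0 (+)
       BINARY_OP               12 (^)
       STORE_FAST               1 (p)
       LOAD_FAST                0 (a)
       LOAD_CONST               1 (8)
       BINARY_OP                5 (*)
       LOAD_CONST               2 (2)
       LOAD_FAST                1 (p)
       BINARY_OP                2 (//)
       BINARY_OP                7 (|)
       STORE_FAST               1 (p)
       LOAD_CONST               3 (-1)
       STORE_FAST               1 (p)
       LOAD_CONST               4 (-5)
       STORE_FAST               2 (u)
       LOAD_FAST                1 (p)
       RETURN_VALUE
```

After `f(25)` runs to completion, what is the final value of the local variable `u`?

LOAD_FAST_LOAD_FAST a,a → push 25,25. Stack: [25, 25]
BINARY_OP - → 25 - 25 = 0. Stack: [0]
LOAD_FAST_LOAD_FAST a,a → push 25,25. Stack: [0, 25, 25]
BINARY_OP + → 25 + 25 = 50. Stack: [0, 50]
BINARY_OP ^ → 0 ^ 50 = 50. Stack: [50]
STORE_FAST p → p=50. Stack: []
LOAD_FAST a → push 25. Stack: [25]
LOAD_CONST → push 8. Stack: [25, 8]
BINARY_OP * → 25 * 8 = 200. Stack: [200]
LOAD_CONST → push 2. Stack: [200, 2]
LOAD_FAST p → push 50. Stack: [200, 2, 50]
BINARY_OP // → 2 // 50 = 0. Stack: [200, 0]
BINARY_OP | → 200 | 0 = 200. Stack: [200]
STORE_FAST p → p=200. Stack: []
LOAD_CONST → push -1. Stack: [-1]
STORE_FAST p → p=-1. Stack: []
LOAD_CONST → push -5. Stack: [-5]
STORE_FAST u → u=-5. Stack: []
LOAD_FAST p → push -1. Stack: [-1]
RETURN_VALUE → return -1.

-5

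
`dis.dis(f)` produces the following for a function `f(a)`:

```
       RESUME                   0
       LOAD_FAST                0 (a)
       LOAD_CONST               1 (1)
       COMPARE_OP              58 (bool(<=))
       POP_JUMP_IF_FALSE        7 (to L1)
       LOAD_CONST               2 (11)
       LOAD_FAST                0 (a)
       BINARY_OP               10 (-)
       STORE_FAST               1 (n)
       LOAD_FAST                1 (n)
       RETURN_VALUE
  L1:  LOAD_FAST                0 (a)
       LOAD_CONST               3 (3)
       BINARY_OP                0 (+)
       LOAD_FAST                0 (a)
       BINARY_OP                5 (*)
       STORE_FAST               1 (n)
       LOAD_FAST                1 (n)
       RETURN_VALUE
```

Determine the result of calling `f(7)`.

LOAD_FAST a → push 7. Stack: [7]
LOAD_CONST → push 1. Stack: [7, 1]
COMPARE_OP bool(<=) → 7 vs 1 = False. Stack: [False]
POP_JUMP_IF_FALSE → pop False; jump. Stack: []
LOAD_FAST a → push 7. Stack: [7]
LOAD_CONST → push 3. Stack: [7, 3]
BINARY_OP + → 7 + 3 = 10. Stack: [10]
LOAD_FAST a → push 7. Stack: [10, 7]
BINARY_OP * → 10 * 7 = 70. Stack: [70]
STORE_FAST n → n=70. Stack: []
LOAD_FAST n → push 70. Stack: [70]
RETURN_VALUE → return 70.

70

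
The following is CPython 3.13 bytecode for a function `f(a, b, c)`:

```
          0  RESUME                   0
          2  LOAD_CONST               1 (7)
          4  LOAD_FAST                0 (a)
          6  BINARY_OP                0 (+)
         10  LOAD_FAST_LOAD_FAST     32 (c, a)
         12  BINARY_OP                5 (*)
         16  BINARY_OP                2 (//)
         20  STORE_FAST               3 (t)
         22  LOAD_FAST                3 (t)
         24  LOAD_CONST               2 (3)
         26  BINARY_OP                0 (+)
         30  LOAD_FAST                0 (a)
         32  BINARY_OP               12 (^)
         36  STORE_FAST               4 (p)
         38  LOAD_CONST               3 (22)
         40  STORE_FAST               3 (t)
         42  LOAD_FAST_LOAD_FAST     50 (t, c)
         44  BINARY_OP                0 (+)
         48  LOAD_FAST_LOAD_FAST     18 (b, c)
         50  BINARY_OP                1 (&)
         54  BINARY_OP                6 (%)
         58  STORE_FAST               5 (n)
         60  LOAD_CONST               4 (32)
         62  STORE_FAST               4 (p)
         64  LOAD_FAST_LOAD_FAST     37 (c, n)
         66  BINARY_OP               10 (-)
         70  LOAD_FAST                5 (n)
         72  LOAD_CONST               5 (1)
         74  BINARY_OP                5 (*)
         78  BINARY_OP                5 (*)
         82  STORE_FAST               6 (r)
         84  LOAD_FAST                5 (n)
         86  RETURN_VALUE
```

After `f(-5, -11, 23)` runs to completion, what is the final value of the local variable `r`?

LOAD_CONST → push 7. Stack: [7]
LOAD_FAST a → push -5. Stack: [7, -5]
BINARY_OP + → 7 + -5 = 2. Stack: [2]
LOAD_FAST_LOAD_FAST c,a → push 23,-5. Stack: [2, 23, -5]
BINARY_OP * → 23 * -5 = -115. Stack: [2, -115]
BINARY_OP // → 2 // -115 = -1. Stack: [-1]
STORE_FAST t → t=-1. Stack: []
LOAD_FAST t → push -1. Stack: [-1]
LOAD_CONST → push 3. Stack: [-1, 3]
BINARY_OP + → -1 + 3 = 2. Stack: [2]
LOAD_FAST a → push -5. Stack: [2, -5]
BINARY_OP ^ → 2 ^ -5 = -7. Stack: [-7]
STORE_FAST p → p=-7. Stack: []
LOAD_CONST → push 22. Stack: [22]
STORE_FAST t → t=22. Stack: []
LOAD_FAST_LOAD_FAST t,c → push 22,23. Stack: [22, 23]
BINARY_OP + → 22 + 23 = 45. Stack: [45]
LOAD_FAST_LOAD_FAST b,c → push -11,23. Stack: [45, -11, 23]
BINARY_OP & → -11 & 23 = 21. Stack: [45, 21]
BINARY_OP % → 45 % 21 = 3. Stack: [3]
STORE_FAST n → n=3. Stack: []
LOAD_CONST → push 32. Stack: [32]
STORE_FAST p → p=32. Stack: []
LOAD_FAST_LOAD_FAST c,n → push 23,3. Stack: [23, 3]
BINARY_OP - → 23 - 3 = 20. Stack: [20]
LOAD_FAST n → push 3. Stack: [20, 3]
LOAD_CONST → push 1. Stack: [20, 3, 1]
BINARY_OP * → 3 * 1 = 3. Stack: [20, 3]
BINARY_OP * → 20 * 3 = 60. Stack: [60]
STORE_FAST r → r=60. Stack: []
LOAD_FAST n → push 3. Stack: [3]
RETURN_VALUE → return 3.

60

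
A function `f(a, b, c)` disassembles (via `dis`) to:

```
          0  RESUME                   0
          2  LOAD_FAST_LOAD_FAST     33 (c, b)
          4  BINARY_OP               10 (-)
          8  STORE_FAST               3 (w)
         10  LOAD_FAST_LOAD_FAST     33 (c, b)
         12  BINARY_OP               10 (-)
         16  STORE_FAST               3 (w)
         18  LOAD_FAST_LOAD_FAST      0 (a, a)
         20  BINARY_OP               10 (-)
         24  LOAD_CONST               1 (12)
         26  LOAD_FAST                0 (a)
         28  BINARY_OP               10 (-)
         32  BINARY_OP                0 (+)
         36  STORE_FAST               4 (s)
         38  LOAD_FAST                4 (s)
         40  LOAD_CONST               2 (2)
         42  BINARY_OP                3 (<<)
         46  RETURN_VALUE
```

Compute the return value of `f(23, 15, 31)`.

LOAD_FAST_LOAD_FAST c,b → push 31,15. Stack: [31, 15]
BINARY_OP - → 31 - 15 = 16. Stack: [16]
STORE_FAST w → w=16. Stack: []
LOAD_FAST_LOAD_FAST c,b → push 31,15. Stack: [31, 15]
BINARY_OP - → 31 - 15 = 16. Stack: [16]
STORE_FAST w → w=16. Stack: []
LOAD_FAST_LOAD_FAST a,a → push 23,23. Stack: [23, 23]
BINARY_OP - → 23 - 23 = 0. Stack: [0]
LOAD_CONST → push 12. Stack: [0, 12]
LOAD_FAST a → push 23. Stack: [0, 12, 23]
BINARY_OP - → 12 - 23 = -11. Stack: [0, -11]
BINARY_OP + → 0 + -11 = -11. Stack: [-11]
STORE_FAST s → s=-11. Stack: []
LOAD_FAST s → push -11. Stack: [-11]
LOAD_CONST → push 2. Stack: [-11, 2]
BINARY_OP << → -11 << 2 = -44. Stack: [-44]
RETURN_VALUE → return -44.

-44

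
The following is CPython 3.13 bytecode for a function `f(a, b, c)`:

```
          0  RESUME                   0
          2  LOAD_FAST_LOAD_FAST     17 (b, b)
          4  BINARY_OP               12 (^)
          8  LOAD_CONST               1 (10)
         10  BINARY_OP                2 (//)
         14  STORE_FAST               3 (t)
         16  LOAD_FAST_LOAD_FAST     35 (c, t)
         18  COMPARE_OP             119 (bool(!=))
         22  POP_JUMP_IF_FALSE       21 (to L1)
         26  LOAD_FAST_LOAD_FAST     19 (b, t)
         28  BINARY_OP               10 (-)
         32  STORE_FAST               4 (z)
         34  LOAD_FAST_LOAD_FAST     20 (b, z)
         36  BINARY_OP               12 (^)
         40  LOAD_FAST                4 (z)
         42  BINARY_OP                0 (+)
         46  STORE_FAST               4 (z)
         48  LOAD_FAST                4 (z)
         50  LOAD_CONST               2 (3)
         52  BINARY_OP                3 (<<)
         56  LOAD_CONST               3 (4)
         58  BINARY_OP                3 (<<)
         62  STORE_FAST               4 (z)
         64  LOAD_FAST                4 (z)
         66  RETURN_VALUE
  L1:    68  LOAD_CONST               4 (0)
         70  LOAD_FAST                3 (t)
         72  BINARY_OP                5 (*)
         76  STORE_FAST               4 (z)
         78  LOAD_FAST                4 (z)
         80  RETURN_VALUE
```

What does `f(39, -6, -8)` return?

-768

LOAD_FAST_LOAD_FAST b,b → push -6,-6. Stack: [-6, -6]
BINARY_OP ^ → -6 ^ -6 = 0. Stack: [0]
LOAD_CONST → push 10. Stack: [0, 10]
BINARY_OP // → 0 // 10 = 0. Stack: [0]
STORE_FAST t → t=0. Stack: []
LOAD_FAST_LOAD_FAST c,t → push -8,0. Stack: [-8, 0]
COMPARE_OP bool(!=) → -8 vs 0 = True. Stack: [True]
POP_JUMP_IF_FALSE → pop True; no jump. Stack: []
LOAD_FAST_LOAD_FAST b,t → push -6,0. Stack: [-6, 0]
BINARY_OP - → -6 - 0 = -6. Stack: [-6]
STORE_FAST z → z=-6. Stack: []
LOAD_FAST_LOAD_FAST b,z → push -6,-6. Stack: [-6, -6]
BINARY_OP ^ → -6 ^ -6 = 0. Stack: [0]
LOAD_FAST z → push -6. Stack: [0, -6]
BINARY_OP + → 0 + -6 = -6. Stack: [-6]
STORE_FAST z → z=-6. Stack: []
LOAD_FAST z → push -6. Stack: [-6]
LOAD_CONST → push 3. Stack: [-6, 3]
BINARY_OP << → -6 << 3 = -48. Stack: [-48]
LOAD_CONST → push 4. Stack: [-48, 4]
BINARY_OP << → -48 << 4 = -768. Stack: [-768]
STORE_FAST z → z=-768. Stack: []
LOAD_FAST z → push -768. Stack: [-768]
RETURN_VALUE → return -768.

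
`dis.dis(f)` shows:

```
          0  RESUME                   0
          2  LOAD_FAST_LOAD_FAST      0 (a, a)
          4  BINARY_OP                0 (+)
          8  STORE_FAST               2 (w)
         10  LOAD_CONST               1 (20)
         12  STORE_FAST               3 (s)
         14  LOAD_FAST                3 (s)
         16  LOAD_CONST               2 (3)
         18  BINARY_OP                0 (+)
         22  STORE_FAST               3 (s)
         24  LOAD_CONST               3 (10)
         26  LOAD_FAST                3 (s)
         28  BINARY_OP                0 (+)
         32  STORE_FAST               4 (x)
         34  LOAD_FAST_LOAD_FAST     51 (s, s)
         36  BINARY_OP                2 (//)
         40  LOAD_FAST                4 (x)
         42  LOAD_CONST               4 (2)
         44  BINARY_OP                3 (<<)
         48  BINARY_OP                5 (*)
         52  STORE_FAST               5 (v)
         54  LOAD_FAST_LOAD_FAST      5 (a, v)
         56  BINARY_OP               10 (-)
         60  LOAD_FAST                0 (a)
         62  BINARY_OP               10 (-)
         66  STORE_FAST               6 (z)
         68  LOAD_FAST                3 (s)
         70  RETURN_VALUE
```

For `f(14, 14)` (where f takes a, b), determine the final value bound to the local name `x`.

33

LOAD_FAST_LOAD_FAST a,a → push 14,14. Stack: [14, 14]
BINARY_OP + → 14 + 14 = 28. Stack: [28]
STORE_FAST w → w=28. Stack: []
LOAD_CONST → push 20. Stack: [20]
STORE_FAST s → s=20. Stack: []
LOAD_FAST s → push 20. Stack: [20]
LOAD_CONST → push 3. Stack: [20, 3]
BINARY_OP + → 20 + 3 = 23. Stack: [23]
STORE_FAST s → s=23. Stack: []
LOAD_CONST → push 10. Stack: [10]
LOAD_FAST s → push 23. Stack: [10, 23]
BINARY_OP + → 10 + 23 = 33. Stack: [33]
STORE_FAST x → x=33. Stack: []
LOAD_FAST_LOAD_FAST s,s → push 23,23. Stack: [23, 23]
BINARY_OP // → 23 // 23 = 1. Stack: [1]
LOAD_FAST x → push 33. Stack: [1, 33]
LOAD_CONST → push 2. Stack: [1, 33, 2]
BINARY_OP << → 33 << 2 = 132. Stack: [1, 132]
BINARY_OP * → 1 * 132 = 132. Stack: [132]
STORE_FAST v → v=132. Stack: []
LOAD_FAST_LOAD_FAST a,v → push 14,132. Stack: [14, 132]
BINARY_OP - → 14 - 132 = -118. Stack: [-118]
LOAD_FAST a → push 14. Stack: [-118, 14]
BINARY_OP - → -118 - 14 = -132. Stack: [-132]
STORE_FAST z → z=-132. Stack: []
LOAD_FAST s → push 23. Stack: [23]
RETURN_VALUE → return 23.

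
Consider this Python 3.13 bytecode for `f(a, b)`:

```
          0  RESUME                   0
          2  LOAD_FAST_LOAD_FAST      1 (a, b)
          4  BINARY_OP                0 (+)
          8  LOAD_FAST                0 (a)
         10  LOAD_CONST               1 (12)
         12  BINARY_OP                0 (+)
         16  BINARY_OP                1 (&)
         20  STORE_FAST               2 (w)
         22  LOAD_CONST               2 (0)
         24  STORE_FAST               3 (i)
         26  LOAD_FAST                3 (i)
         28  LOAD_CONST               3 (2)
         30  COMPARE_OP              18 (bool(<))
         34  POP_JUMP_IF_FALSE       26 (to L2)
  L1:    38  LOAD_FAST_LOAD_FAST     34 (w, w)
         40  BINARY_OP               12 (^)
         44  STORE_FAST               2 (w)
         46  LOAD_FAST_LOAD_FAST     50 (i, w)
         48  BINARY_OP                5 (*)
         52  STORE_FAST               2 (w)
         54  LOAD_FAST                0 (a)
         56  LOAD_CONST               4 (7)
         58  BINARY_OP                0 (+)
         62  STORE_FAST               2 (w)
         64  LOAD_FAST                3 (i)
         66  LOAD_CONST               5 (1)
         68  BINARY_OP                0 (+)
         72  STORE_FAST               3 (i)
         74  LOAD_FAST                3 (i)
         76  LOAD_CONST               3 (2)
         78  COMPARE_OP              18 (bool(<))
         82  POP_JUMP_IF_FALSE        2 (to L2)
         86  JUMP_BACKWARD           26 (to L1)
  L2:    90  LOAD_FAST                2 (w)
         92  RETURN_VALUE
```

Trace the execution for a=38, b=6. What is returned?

LOAD_FAST_LOAD_FAST a,b → push 38,6. Stack: [38, 6]
BINARY_OP + → 38 + 6 = 44. Stack: [44]
LOAD_FAST a → push 38. Stack: [44, 38]
LOAD_CONST → push 12. Stack: [44, 38, 12]
BINARY_OP + → 38 + 12 = 50. Stack: [44, 50]
BINARY_OP & → 44 & 50 = 32. Stack: [32]
STORE_FAST w → w=32. Stack: []
LOAD_CONST → push 0. Stack: [0]
STORE_FAST i → i=0. Stack: []
LOAD_FAST i → push 0. Stack: [0]
LOAD_CONST → push 2. Stack: [0, 2]
COMPARE_OP bool(<) → 0 vs 2 = True. Stack: [True]
POP_JUMP_IF_FALSE → pop True; no jump. Stack: []
LOAD_FAST_LOAD_FAST w,w → push 32,32. Stack: [32, 32]
BINARY_OP ^ → 32 ^ 32 = 0. Stack: [0]
STORE_FAST w → w=0. Stack: []
LOAD_FAST_LOAD_FAST i,w → push 0,0. Stack: [0, 0]
BINARY_OP * → 0 * 0 = 0. Stack: [0]
STORE_FAST w → w=0. Stack: []
LOAD_FAST a → push 38. Stack: [38]
LOAD_CONST → push 7. Stack: [38, 7]
BINARY_OP + → 38 + 7 = 45. Stack: [45]
STORE_FAST w → w=45. Stack: []
LOAD_FAST i → push 0. Stack: [0]
LOAD_CONST → push 1. Stack: [0, 1]
BINARY_OP + → 0 + 1 = 1. Stack: [1]
STORE_FAST i → i=1. Stack: []
LOAD_FAST i → push 1. Stack: [1]
LOAD_CONST → push 2. Stack: [1, 2]
COMPARE_OP bool(<) → 1 vs 2 = True. Stack: [True]
POP_JUMP_IF_FALSE → pop True; no jump. Stack: []
LOAD_FAST_LOAD_FAST w,w → push 45,45. Stack: [45, 45]
BINARY_OP ^ → 45 ^ 45 = 0. Stack: [0]
STORE_FAST w → w=0. Stack: []
LOAD_FAST_LOAD_FAST i,w → push 1,0. Stack: [1, 0]
BINARY_OP * → 1 * 0 = 0. Stack: [0]
STORE_FAST w → w=0. Stack: []
LOAD_FAST a → push 38. Stack: [38]
LOAD_CONST → push 7. Stack: [38, 7]
BINARY_OP + → 38 + 7 = 45. Stack: [45]
STORE_FAST w → w=45. Stack: []
LOAD_FAST i → push 1. Stack: [1]
LOAD_CONST → push 1. Stack: [1, 1]
BINARY_OP + → 1 + 1 = 2. Stack: [2]
STORE_FAST i → i=2. Stack: []
LOAD_FAST i → push 2. Stack: [2]
LOAD_CONST → push 2. Stack: [2, 2]
COMPARE_OP bool(<) → 2 vs 2 = False. Stack: [False]
POP_JUMP_IF_FALSE → pop False; jump. Stack: []
LOAD_FAST w → push 45. Stack: [45]
RETURN_VALUE → return 45.

45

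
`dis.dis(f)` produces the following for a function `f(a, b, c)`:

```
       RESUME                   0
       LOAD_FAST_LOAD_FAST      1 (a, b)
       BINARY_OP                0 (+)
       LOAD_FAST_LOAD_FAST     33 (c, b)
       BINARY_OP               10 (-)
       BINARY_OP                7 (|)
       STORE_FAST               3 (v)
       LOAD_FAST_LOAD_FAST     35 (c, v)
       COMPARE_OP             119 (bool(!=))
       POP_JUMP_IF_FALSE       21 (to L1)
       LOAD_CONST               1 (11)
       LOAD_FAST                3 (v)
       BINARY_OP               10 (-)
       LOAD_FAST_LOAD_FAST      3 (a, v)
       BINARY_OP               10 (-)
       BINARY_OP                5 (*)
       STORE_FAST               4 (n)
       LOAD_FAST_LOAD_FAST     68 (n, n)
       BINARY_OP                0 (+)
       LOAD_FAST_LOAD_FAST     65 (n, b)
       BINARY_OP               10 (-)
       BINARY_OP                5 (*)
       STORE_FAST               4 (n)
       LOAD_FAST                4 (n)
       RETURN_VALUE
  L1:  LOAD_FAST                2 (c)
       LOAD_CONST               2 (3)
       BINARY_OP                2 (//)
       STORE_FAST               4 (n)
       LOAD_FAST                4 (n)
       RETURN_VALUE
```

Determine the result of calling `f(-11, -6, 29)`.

LOAD_FAST_LOAD_FAST a,b → push -11,-6. Stack: [-11, -6]
BINARY_OP + → -11 + -6 = -17. Stack: [-17]
LOAD_FAST_LOAD_FAST c,b → push 29,-6. Stack: [-17, 29, -6]
BINARY_OP - → 29 - -6 = 35. Stack: [-17, 35]
BINARY_OP | → -17 | 35 = -17. Stack: [-17]
STORE_FAST v → v=-17. Stack: []
LOAD_FAST_LOAD_FAST c,v → push 29,-17. Stack: [29, -17]
COMPARE_OP bool(!=) → 29 vs -17 = True. Stack: [True]
POP_JUMP_IF_FALSE → pop True; no jump. Stack: []
LOAD_CONST → push 11. Stack: [11]
LOAD_FAST v → push -17. Stack: [11, -17]
BINARY_OP - → 11 - -17 = 28. Stack: [28]
LOAD_FAST_LOAD_FAST a,v → push -11,-17. Stack: [28, -11, -17]
BINARY_OP - → -11 - -17 = 6. Stack: [28, 6]
BINARY_OP * → 28 * 6 = 168. Stack: [168]
STORE_FAST n → n=168. Stack: []
LOAD_FAST_LOAD_FAST n,n → push 168,168. Stack: [168, 168]
BINARY_OP + → 168 + 168 = 336. Stack: [336]
LOAD_FAST_LOAD_FAST n,b → push 168,-6. Stack: [336, 168, -6]
BINARY_OP - → 168 - -6 = 174. Stack: [336, 174]
BINARY_OP * → 336 * 174 = 58464. Stack: [58464]
STORE_FAST n → n=58464. Stack: []
LOAD_FAST n → push 58464. Stack: [58464]
RETURN_VALUE → return 58464.

58464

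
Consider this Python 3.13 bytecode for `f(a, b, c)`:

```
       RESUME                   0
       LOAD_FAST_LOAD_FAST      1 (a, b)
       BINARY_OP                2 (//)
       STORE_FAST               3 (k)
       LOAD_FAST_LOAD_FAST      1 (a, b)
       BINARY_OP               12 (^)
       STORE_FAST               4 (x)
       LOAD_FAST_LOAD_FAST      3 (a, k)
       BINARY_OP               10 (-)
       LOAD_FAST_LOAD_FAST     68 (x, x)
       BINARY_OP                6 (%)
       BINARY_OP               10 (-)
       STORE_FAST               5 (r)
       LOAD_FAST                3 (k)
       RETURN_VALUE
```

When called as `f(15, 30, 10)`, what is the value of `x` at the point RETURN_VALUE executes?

LOAD_FAST_LOAD_FAST a,b → push 15,30. Stack: [15, 30]
BINARY_OP // → 15 // 30 = 0. Stack: [0]
STORE_FAST k → k=0. Stack: []
LOAD_FAST_LOAD_FAST a,b → push 15,30. Stack: [15, 30]
BINARY_OP ^ → 15 ^ 30 = 17. Stack: [17]
STORE_FAST x → x=17. Stack: []
LOAD_FAST_LOAD_FAST a,k → push 15,0. Stack: [15, 0]
BINARY_OP - → 15 - 0 = 15. Stack: [15]
LOAD_FAST_LOAD_FAST x,x → push 17,17. Stack: [15, 17, 17]
BINARY_OP % → 17 % 17 = 0. Stack: [15, 0]
BINARY_OP - → 15 - 0 = 15. Stack: [15]
STORE_FAST r → r=15. Stack: []
LOAD_FAST k → push 0. Stack: [0]
RETURN_VALUE → return 0.

17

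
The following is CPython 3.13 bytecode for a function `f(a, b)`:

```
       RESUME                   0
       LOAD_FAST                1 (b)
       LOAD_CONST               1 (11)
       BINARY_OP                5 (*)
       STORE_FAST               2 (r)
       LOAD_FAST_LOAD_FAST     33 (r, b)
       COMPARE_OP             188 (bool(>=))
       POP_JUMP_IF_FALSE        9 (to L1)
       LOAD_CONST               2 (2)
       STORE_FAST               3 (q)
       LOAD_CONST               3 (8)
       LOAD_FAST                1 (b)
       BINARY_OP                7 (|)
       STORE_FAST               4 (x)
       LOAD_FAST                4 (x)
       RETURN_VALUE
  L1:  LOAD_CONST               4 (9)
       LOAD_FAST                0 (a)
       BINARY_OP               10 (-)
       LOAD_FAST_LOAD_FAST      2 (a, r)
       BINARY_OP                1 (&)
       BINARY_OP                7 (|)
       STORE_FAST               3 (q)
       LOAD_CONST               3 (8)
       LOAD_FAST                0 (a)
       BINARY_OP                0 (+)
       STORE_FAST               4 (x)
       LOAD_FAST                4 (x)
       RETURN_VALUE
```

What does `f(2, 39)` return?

LOAD_FAST b → push 39. Stack: [39]
LOAD_CONST → push 11. Stack: [39, 11]
BINARY_OP * → 39 * 11 = 429. Stack: [429]
STORE_FAST r → r=429. Stack: []
LOAD_FAST_LOAD_FAST r,b → push 429,39. Stack: [429, 39]
COMPARE_OP bool(>=) → 429 vs 39 = True. Stack: [True]
POP_JUMP_IF_FALSE → pop True; no jump. Stack: []
LOAD_CONST → push 2. Stack: [2]
STORE_FAST q → q=2. Stack: []
LOAD_CONST → push 8. Stack: [8]
LOAD_FAST b → push 39. Stack: [8, 39]
BINARY_OP | → 8 | 39 = 47. Stack: [47]
STORE_FAST x → x=47. Stack: []
LOAD_FAST x → push 47. Stack: [47]
RETURN_VALUE → return 47.

47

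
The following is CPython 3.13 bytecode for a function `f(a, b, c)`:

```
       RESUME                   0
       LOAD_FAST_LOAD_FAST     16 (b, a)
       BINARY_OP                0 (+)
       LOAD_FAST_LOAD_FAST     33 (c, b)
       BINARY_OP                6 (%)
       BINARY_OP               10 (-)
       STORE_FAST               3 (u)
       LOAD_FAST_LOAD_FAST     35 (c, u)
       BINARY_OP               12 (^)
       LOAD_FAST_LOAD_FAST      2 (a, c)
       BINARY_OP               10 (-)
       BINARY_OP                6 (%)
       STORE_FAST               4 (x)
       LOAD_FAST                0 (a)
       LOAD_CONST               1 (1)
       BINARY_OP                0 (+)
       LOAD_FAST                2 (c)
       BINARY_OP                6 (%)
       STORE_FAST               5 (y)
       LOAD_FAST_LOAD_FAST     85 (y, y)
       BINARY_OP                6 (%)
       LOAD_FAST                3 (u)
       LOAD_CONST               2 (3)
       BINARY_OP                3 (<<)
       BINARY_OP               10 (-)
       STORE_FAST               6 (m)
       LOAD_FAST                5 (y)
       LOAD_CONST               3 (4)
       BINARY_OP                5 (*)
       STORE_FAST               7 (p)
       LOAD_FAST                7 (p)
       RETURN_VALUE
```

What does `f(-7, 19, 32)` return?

LOAD_FAST_LOAD_FAST b,a → push 19,-7. Stack: [19, -7]
BINARY_OP + → 19 + -7 = 12. Stack: [12]
LOAD_FAST_LOAD_FAST c,b → push 32,19. Stack: [12, 32, 19]
BINARY_OP % → 32 % 19 = 13. Stack: [12, 13]
BINARY_OP - → 12 - 13 = -1. Stack: [-1]
STORE_FAST u → u=-1. Stack: []
LOAD_FAST_LOAD_FAST c,u → push 32,-1. Stack: [32, -1]
BINARY_OP ^ → 32 ^ -1 = -33. Stack: [-33]
LOAD_FAST_LOAD_FAST a,c → push -7,32. Stack: [-33, -7, 32]
BINARY_OP - → -7 - 32 = -39. Stack: [-33, -39]
BINARY_OP % → -33 % -39 = -33. Stack: [-33]
STORE_FAST x → x=-33. Stack: []
LOAD_FAST a → push -7. Stack: [-7]
LOAD_CONST → push 1. Stack: [-7, 1]
BINARY_OP + → -7 + 1 = -6. Stack: [-6]
LOAD_FAST c → push 32. Stack: [-6, 32]
BINARY_OP % → -6 % 32 = 26. Stack: [26]
STORE_FAST y → y=26. Stack: []
LOAD_FAST_LOAD_FAST y,y → push 26,26. Stack: [26, 26]
BINARY_OP % → 26 % 26 = 0. Stack: [0]
LOAD_FAST u → push -1. Stack: [0, -1]
LOAD_CONST → push 3. Stack: [0, -1, 3]
BINARY_OP << → -1 << 3 = -8. Stack: [0, -8]
BINARY_OP - → 0 - -8 = 8. Stack: [8]
STORE_FAST m → m=8. Stack: []
LOAD_FAST y → push 26. Stack: [26]
LOAD_CONST → push 4. Stack: [26, 4]
BINARY_OP * → 26 * 4 = 104. Stack: [104]
STORE_FAST p → p=104. Stack: []
LOAD_FAST p → push 104. Stack: [104]
RETURN_VALUE → return 104.

104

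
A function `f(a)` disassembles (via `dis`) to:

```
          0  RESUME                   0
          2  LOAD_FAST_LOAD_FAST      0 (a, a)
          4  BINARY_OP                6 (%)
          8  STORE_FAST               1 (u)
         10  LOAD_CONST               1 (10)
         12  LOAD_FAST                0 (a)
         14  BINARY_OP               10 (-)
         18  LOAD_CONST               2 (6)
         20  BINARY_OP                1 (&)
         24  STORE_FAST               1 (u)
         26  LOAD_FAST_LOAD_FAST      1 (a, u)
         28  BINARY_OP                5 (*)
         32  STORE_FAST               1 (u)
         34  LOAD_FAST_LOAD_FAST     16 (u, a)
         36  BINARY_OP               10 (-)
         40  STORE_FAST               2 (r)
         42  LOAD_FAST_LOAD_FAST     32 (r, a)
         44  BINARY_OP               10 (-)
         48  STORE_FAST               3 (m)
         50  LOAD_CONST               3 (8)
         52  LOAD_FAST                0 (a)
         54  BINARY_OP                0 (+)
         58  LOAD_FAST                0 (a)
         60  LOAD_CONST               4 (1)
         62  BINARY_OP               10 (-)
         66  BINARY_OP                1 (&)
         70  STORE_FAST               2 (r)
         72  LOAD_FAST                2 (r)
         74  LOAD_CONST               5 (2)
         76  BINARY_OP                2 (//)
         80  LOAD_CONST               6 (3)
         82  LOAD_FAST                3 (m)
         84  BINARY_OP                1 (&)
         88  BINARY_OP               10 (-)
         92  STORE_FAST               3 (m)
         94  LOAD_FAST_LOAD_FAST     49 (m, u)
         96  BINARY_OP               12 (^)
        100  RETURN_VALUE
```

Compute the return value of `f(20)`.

112

LOAD_FAST_LOAD_FAST a,a → push 20,20. Stack: [20, 20]
BINARY_OP % → 20 % 20 = 0. Stack: [0]
STORE_FAST u → u=0. Stack: []
LOAD_CONST → push 10. Stack: [10]
LOAD_FAST a → push 20. Stack: [10, 20]
BINARY_OP - → 10 - 20 = -10. Stack: [-10]
LOAD_CONST → push 6. Stack: [-10, 6]
BINARY_OP & → -10 & 6 = 6. Stack: [6]
STORE_FAST u → u=6. Stack: []
LOAD_FAST_LOAD_FAST a,u → push 20,6. Stack: [20, 6]
BINARY_OP * → 20 * 6 = 120. Stack: [120]
STORE_FAST u → u=120. Stack: []
LOAD_FAST_LOAD_FAST u,a → push 120,20. Stack: [120, 20]
BINARY_OP - → 120 - 20 = 100. Stack: [100]
STORE_FAST r → r=100. Stack: []
LOAD_FAST_LOAD_FAST r,a → push 100,20. Stack: [100, 20]
BINARY_OP - → 100 - 20 = 80. Stack: [80]
STORE_FAST m → m=80. Stack: []
LOAD_CONST → push 8. Stack: [8]
LOAD_FAST a → push 20. Stack: [8, 20]
BINARY_OP + → 8 + 20 = 28. Stack: [28]
LOAD_FAST a → push 20. Stack: [28, 20]
LOAD_CONST → push 1. Stack: [28, 20, 1]
BINARY_OP - → 20 - 1 = 19. Stack: [28, 19]
BINARY_OP & → 28 & 19 = 16. Stack: [16]
STORE_FAST r → r=16. Stack: []
LOAD_FAST r → push 16. Stack: [16]
LOAD_CONST → push 2. Stack: [16, 2]
BINARY_OP // → 16 // 2 = 8. Stack: [8]
LOAD_CONST → push 3. Stack: [8, 3]
LOAD_FAST m → push 80. Stack: [8, 3, 80]
BINARY_OP & → 3 & 80 = 0. Stack: [8, 0]
BINARY_OP - → 8 - 0 = 8. Stack: [8]
STORE_FAST m → m=8. Stack: []
LOAD_FAST_LOAD_FAST m,u → push 8,120. Stack: [8, 120]
BINARY_OP ^ → 8 ^ 120 = 112. Stack: [112]
RETURN_VALUE → return 112.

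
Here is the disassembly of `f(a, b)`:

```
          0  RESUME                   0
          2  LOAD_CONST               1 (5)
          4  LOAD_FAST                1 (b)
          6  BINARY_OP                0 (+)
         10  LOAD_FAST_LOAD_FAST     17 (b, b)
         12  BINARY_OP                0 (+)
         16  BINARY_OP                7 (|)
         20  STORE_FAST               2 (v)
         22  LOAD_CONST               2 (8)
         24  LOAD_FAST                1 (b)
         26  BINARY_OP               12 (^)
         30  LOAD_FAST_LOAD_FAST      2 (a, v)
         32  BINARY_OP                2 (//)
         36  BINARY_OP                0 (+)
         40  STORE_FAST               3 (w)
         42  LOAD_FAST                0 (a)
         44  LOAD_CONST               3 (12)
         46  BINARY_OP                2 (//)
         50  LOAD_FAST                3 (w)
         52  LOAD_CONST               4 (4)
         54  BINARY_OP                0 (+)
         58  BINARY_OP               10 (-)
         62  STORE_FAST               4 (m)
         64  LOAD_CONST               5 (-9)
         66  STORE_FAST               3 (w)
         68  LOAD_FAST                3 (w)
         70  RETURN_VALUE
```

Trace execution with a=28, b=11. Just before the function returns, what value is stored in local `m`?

LOAD_CONST → push 5. Stack: [5]
LOAD_FAST b → push 11. Stack: [5, 11]
BINARY_OP + → 5 + 11 = 16. Stack: [16]
LOAD_FAST_LOAD_FAST b,b → push 11,11. Stack: [16, 11, 11]
BINARY_OP + → 11 + 11 = 22. Stack: [16, 22]
BINARY_OP | → 16 | 22 = 22. Stack: [22]
STORE_FAST v → v=22. Stack: []
LOAD_CONST → push 8. Stack: [8]
LOAD_FAST b → push 11. Stack: [8, 11]
BINARY_OP ^ → 8 ^ 11 = 3. Stack: [3]
LOAD_FAST_LOAD_FAST a,v → push 28,22. Stack: [3, 28, 22]
BINARY_OP // → 28 // 22 = 1. Stack: [3, 1]
BINARY_OP + → 3 + 1 = 4. Stack: [4]
STORE_FAST w → w=4. Stack: []
LOAD_FAST a → push 28. Stack: [28]
LOAD_CONST → push 12. Stack: [28, 12]
BINARY_OP // → 28 // 12 = 2. Stack: [2]
LOAD_FAST w → push 4. Stack: [2, 4]
LOAD_CONST → push 4. Stack: [2, 4, 4]
BINARY_OP + → 4 + 4 = 8. Stack: [2, 8]
BINARY_OP - → 2 - 8 = -6. Stack: [-6]
STORE_FAST m → m=-6. Stack: []
LOAD_CONST → push -9. Stack: [-9]
STORE_FAST w → w=-9. Stack: []
LOAD_FAST w → push -9. Stack: [-9]
RETURN_VALUE → return -9.

-6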